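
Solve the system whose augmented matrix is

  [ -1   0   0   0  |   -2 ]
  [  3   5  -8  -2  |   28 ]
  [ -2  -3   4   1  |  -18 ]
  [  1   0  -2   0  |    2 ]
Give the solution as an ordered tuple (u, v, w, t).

ρ1 ← -1·ρ1
  [  1   0   0   0  |    2 ]
  [  3   5  -8  -2  |   28 ]
  [ -2  -3   4   1  |  -18 ]
  [  1   0  -2   0  |    2 ]
ρ2 ← ρ2 − 3·ρ1
  [  1   0   0   0  |    2 ]
  [  0   5  -8  -2  |   22 ]
  [ -2  -3   4   1  |  -18 ]
  [  1   0  -2   0  |    2 ]
ρ3 ← ρ3 + 2·ρ1
  [ 1   0   0   0  |    2 ]
  [ 0   5  -8  -2  |   22 ]
  [ 0  -3   4   1  |  -14 ]
  [ 1   0  -2   0  |    2 ]
ρ4 ← ρ4 − ρ1
  [ 1   0   0   0  |    2 ]
  [ 0   5  -8  -2  |   22 ]
  [ 0  -3   4   1  |  -14 ]
  [ 0   0  -2   0  |    0 ]
ρ2 ← 1/5·ρ2
  [ 1   0     0     0  |     2 ]
  [ 0   1  -8/5  -2/5  |  22/5 ]
  [ 0  -3     4     1  |   -14 ]
  [ 0   0    -2     0  |     0 ]
ρ3 ← ρ3 + 3·ρ2
  [ 1  0     0     0  |     2 ]
  [ 0  1  -8/5  -2/5  |  22/5 ]
  [ 0  0  -4/5  -1/5  |  -4/5 ]
  [ 0  0    -2     0  |     0 ]
ρ3 ← -5/4·ρ3
  [ 1  0     0     0  |     2 ]
  [ 0  1  -8/5  -2/5  |  22/5 ]
  [ 0  0     1   1/4  |     1 ]
  [ 0  0    -2     0  |     0 ]
ρ4 ← ρ4 + 2·ρ3
  [ 1  0     0     0  |     2 ]
  [ 0  1  -8/5  -2/5  |  22/5 ]
  [ 0  0     1   1/4  |     1 ]
  [ 0  0     0   1/2  |     2 ]
ρ4 ← 2·ρ4
  [ 1  0     0     0  |     2 ]
  [ 0  1  -8/5  -2/5  |  22/5 ]
  [ 0  0     1   1/4  |     1 ]
  [ 0  0     0     1  |     4 ]
ρ3 ← ρ3 − 1/4·ρ4
  [ 1  0     0     0  |     2 ]
  [ 0  1  -8/5  -2/5  |  22/5 ]
  [ 0  0     1     0  |     0 ]
  [ 0  0     0     1  |     4 ]
ρ2 ← ρ2 + 2/5·ρ4
  [ 1  0     0  0  |  2 ]
  [ 0  1  -8/5  0  |  6 ]
  [ 0  0     1  0  |  0 ]
  [ 0  0     0  1  |  4 ]
ρ2 ← ρ2 + 8/5·ρ3
  [ 1  0  0  0  |  2 ]
  [ 0  1  0  0  |  6 ]
  [ 0  0  1  0  |  0 ]
  [ 0  0  0  1  |  4 ]
Reading off the last column: u = 2, v = 6, w = 0, t = 4.

(2, 6, 0, 4)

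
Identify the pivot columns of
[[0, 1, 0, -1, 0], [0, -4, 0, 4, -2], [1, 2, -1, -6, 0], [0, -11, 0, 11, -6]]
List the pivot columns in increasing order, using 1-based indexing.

Swap R1 and R3.
  [ 1    2  -1  -6   0 ]
  [ 0   -4   0   4  -2 ]
  [ 0    1   0  -1   0 ]
  [ 0  -11   0  11  -6 ]
Multiply R2 by -1/4.
  [ 1    2  -1  -6    0 ]
  [ 0    1   0  -1  1/2 ]
  [ 0    1   0  -1    0 ]
  [ 0  -11   0  11   -6 ]
Subtract R2 from R3.
  [ 1    2  -1  -6     0 ]
  [ 0    1   0  -1   1/2 ]
  [ 0    0   0   0  -1/2 ]
  [ 0  -11   0  11    -6 ]
Add 11 times R2 to R4.
  [ 1  2  -1  -6     0 ]
  [ 0  1   0  -1   1/2 ]
  [ 0  0   0   0  -1/2 ]
  [ 0  0   0   0  -1/2 ]
Multiply R3 by -2.
  [ 1  2  -1  -6     0 ]
  [ 0  1   0  -1   1/2 ]
  [ 0  0   0   0     1 ]
  [ 0  0   0   0  -1/2 ]
Add 1/2 times R3 to R4.
  [ 1  2  -1  -6    0 ]
  [ 0  1   0  -1  1/2 ]
  [ 0  0   0   0    1 ]
  [ 0  0   0   0    0 ]
Subtract 1/2 times R3 from R2.
  [ 1  2  -1  -6  0 ]
  [ 0  1   0  -1  0 ]
  [ 0  0   0   0  1 ]
  [ 0  0   0   0  0 ]
Subtract 2 times R2 from R1.
  [ 1  0  -1  -4  0 ]
  [ 0  1   0  -1  0 ]
  [ 0  0   0   0  1 ]
  [ 0  0   0   0  0 ]
Pivot columns are the columns containing a leading 1.

1, 2, 5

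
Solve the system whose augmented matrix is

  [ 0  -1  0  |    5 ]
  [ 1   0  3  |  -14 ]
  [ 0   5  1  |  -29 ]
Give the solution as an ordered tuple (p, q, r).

(-2, -5, -4)

R1 ↔ R2
  [ 1   0  3  |  -14 ]
  [ 0  -1  0  |    5 ]
  [ 0   5  1  |  -29 ]
R2 → -1·R2
  [ 1  0  3  |  -14 ]
  [ 0  1  0  |   -5 ]
  [ 0  5  1  |  -29 ]
R3 → R3 − 5·R2
  [ 1  0  3  |  -14 ]
  [ 0  1  0  |   -5 ]
  [ 0  0  1  |   -4 ]
R1 → R1 − 3·R3
  [ 1  0  0  |  -2 ]
  [ 0  1  0  |  -5 ]
  [ 0  0  1  |  -4 ]
Reading off the last column: p = -2, q = -5, r = -4.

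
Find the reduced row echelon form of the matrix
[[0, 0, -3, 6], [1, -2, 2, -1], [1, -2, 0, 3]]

[[1, -2, 0, 3], [0, 0, 1, -2], [0, 0, 0, 0]]

ρ1 <=> ρ2
  [ 1  -2   2  -1 ]
  [ 0   0  -3   6 ]
  [ 1  -2   0   3 ]
ρ3 ← ρ3 − ρ1
  [ 1  -2   2  -1 ]
  [ 0   0  -3   6 ]
  [ 0   0  -2   4 ]
ρ2 ← -1/3·ρ2
  [ 1  -2   2  -1 ]
  [ 0   0   1  -2 ]
  [ 0   0  -2   4 ]
ρ3 ← ρ3 + 2·ρ2
  [ 1  -2  2  -1 ]
  [ 0   0  1  -2 ]
  [ 0   0  0   0 ]
ρ1 ← ρ1 − 2·ρ2
  [ 1  -2  0   3 ]
  [ 0   0  1  -2 ]
  [ 0   0  0   0 ]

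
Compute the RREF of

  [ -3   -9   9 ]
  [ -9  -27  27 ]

[[1, 3, -3], [0, 0, 0]]

r1 -> -1/3·r1
r2 -> r2 + 9·r1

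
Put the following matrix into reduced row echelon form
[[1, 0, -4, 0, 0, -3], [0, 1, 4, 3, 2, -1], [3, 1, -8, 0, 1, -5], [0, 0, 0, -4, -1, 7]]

[[1, 0, -4, 0, 0, -3], [0, 1, 4, 0, 0, 3], [0, 0, 0, 1, 0, -2], [0, 0, 0, 0, 1, 1]]

r3 -> r3 − 3·r1
  [ 1  0  -4   0   0  -3 ]
  [ 0  1   4   3   2  -1 ]
  [ 0  1   4   0   1   4 ]
  [ 0  0   0  -4  -1   7 ]
r3 -> r3 − r2
  [ 1  0  -4   0   0  -3 ]
  [ 0  1   4   3   2  -1 ]
  [ 0  0   0  -3  -1   5 ]
  [ 0  0   0  -4  -1   7 ]
r3 -> -1/3·r3
  [ 1  0  -4   0    0    -3 ]
  [ 0  1   4   3    2    -1 ]
  [ 0  0   0   1  1/3  -5/3 ]
  [ 0  0   0  -4   -1     7 ]
r4 -> r4 + 4·r3
  [ 1  0  -4  0    0    -3 ]
  [ 0  1   4  3    2    -1 ]
  [ 0  0   0  1  1/3  -5/3 ]
  [ 0  0   0  0  1/3   1/3 ]
r4 -> 3·r4
  [ 1  0  -4  0    0    -3 ]
  [ 0  1   4  3    2    -1 ]
  [ 0  0   0  1  1/3  -5/3 ]
  [ 0  0   0  0    1     1 ]
r3 -> r3 − 1/3·r4
  [ 1  0  -4  0  0  -3 ]
  [ 0  1   4  3  2  -1 ]
  [ 0  0   0  1  0  -2 ]
  [ 0  0   0  0  1   1 ]
r2 -> r2 − 2·r4
  [ 1  0  -4  0  0  -3 ]
  [ 0  1   4  3  0  -3 ]
  [ 0  0   0  1  0  -2 ]
  [ 0  0   0  0  1   1 ]
r2 -> r2 − 3·r3
  [ 1  0  -4  0  0  -3 ]
  [ 0  1   4  0  0   3 ]
  [ 0  0   0  1  0  -2 ]
  [ 0  0   0  0  1   1 ]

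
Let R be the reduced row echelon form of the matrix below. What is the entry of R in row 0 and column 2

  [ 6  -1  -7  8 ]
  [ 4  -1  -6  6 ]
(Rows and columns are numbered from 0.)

-1/2

r1 → 1/6·r1
  [ 1  -1/6  -7/6  4/3 ]
  [ 4    -1    -6    6 ]
r2 → r2 − 4·r1
  [ 1  -1/6  -7/6  4/3 ]
  [ 0  -1/3  -4/3  2/3 ]
r2 → -3·r2
  [ 1  -1/6  -7/6  4/3 ]
  [ 0     1     4   -2 ]
r1 → r1 + 1/6·r2
  [ 1  0  -1/2   1 ]
  [ 0  1     4  -2 ]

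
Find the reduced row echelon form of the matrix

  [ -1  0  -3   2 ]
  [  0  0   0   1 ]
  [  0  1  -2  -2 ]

[[1, 0, 3, 0], [0, 1, -2, 0], [0, 0, 0, 1]]

R1 → -1·R1
R2 <=> R3
R2 → R2 + 2·R3
R1 → R1 + 2·R3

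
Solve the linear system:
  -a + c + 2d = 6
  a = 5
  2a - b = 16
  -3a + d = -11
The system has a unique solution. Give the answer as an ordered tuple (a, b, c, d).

(5, -6, 3, 4)

Form the augmented matrix and row-reduce:
  [ -1   0  1  2  |    6 ]
  [  1   0  0  0  |    5 ]
  [  2  -1  0  0  |   16 ]
  [ -3   0  0  1  |  -11 ]
Multiply R1 by -1.
  [  1   0  -1  -2  |   -6 ]
  [  1   0   0   0  |    5 ]
  [  2  -1   0   0  |   16 ]
  [ -3   0   0   1  |  -11 ]
Subtract R1 from R2.
  [  1   0  -1  -2  |   -6 ]
  [  0   0   1   2  |   11 ]
  [  2  -1   0   0  |   16 ]
  [ -3   0   0   1  |  -11 ]
Subtract 2 times R1 from R3.
  [  1   0  -1  -2  |   -6 ]
  [  0   0   1   2  |   11 ]
  [  0  -1   2   4  |   28 ]
  [ -3   0   0   1  |  -11 ]
Add 3 times R1 to R4.
  [ 1   0  -1  -2  |   -6 ]
  [ 0   0   1   2  |   11 ]
  [ 0  -1   2   4  |   28 ]
  [ 0   0  -3  -5  |  -29 ]
Swap R2 and R3.
  [ 1   0  -1  -2  |   -6 ]
  [ 0  -1   2   4  |   28 ]
  [ 0   0   1   2  |   11 ]
  [ 0   0  -3  -5  |  -29 ]
Multiply R2 by -1.
  [ 1  0  -1  -2  |   -6 ]
  [ 0  1  -2  -4  |  -28 ]
  [ 0  0   1   2  |   11 ]
  [ 0  0  -3  -5  |  -29 ]
Add 3 times R3 to R4.
  [ 1  0  -1  -2  |   -6 ]
  [ 0  1  -2  -4  |  -28 ]
  [ 0  0   1   2  |   11 ]
  [ 0  0   0   1  |    4 ]
Subtract 2 times R4 from R3.
  [ 1  0  -1  -2  |   -6 ]
  [ 0  1  -2  -4  |  -28 ]
  [ 0  0   1   0  |    3 ]
  [ 0  0   0   1  |    4 ]
Add 4 times R4 to R2.
  [ 1  0  -1  -2  |   -6 ]
  [ 0  1  -2   0  |  -12 ]
  [ 0  0   1   0  |    3 ]
  [ 0  0   0   1  |    4 ]
Add 2 times R4 to R1.
  [ 1  0  -1  0  |    2 ]
  [ 0  1  -2  0  |  -12 ]
  [ 0  0   1  0  |    3 ]
  [ 0  0   0  1  |    4 ]
Add 2 times R3 to R2.
  [ 1  0  -1  0  |   2 ]
  [ 0  1   0  0  |  -6 ]
  [ 0  0   1  0  |   3 ]
  [ 0  0   0  1  |   4 ]
Add R3 to R1.
  [ 1  0  0  0  |   5 ]
  [ 0  1  0  0  |  -6 ]
  [ 0  0  1  0  |   3 ]
  [ 0  0  0  1  |   4 ]
Reading off the last column: a = 5, b = -6, c = 3, d = 4.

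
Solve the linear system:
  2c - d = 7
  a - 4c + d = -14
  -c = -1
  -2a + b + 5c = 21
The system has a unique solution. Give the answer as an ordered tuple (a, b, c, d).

(-5, 6, 1, -5)

Form the augmented matrix and row-reduce:
  [  0  0   2  -1  |    7 ]
  [  1  0  -4   1  |  -14 ]
  [  0  0  -1   0  |   -1 ]
  [ -2  1   5   0  |   21 ]
R1 ↔ R2
  [  1  0  -4   1  |  -14 ]
  [  0  0   2  -1  |    7 ]
  [  0  0  -1   0  |   -1 ]
  [ -2  1   5   0  |   21 ]
R4 → R4 + 2·R1
  [ 1  0  -4   1  |  -14 ]
  [ 0  0   2  -1  |    7 ]
  [ 0  0  -1   0  |   -1 ]
  [ 0  1  -3   2  |   -7 ]
R2 ↔ R4
  [ 1  0  -4   1  |  -14 ]
  [ 0  1  -3   2  |   -7 ]
  [ 0  0  -1   0  |   -1 ]
  [ 0  0   2  -1  |    7 ]
R3 → -1·R3
  [ 1  0  -4   1  |  -14 ]
  [ 0  1  -3   2  |   -7 ]
  [ 0  0   1   0  |    1 ]
  [ 0  0   2  -1  |    7 ]
R4 → R4 − 2·R3
  [ 1  0  -4   1  |  -14 ]
  [ 0  1  -3   2  |   -7 ]
  [ 0  0   1   0  |    1 ]
  [ 0  0   0  -1  |    5 ]
R4 → -1·R4
  [ 1  0  -4  1  |  -14 ]
  [ 0  1  -3  2  |   -7 ]
  [ 0  0   1  0  |    1 ]
  [ 0  0   0  1  |   -5 ]
R2 → R2 − 2·R4
  [ 1  0  -4  1  |  -14 ]
  [ 0  1  -3  0  |    3 ]
  [ 0  0   1  0  |    1 ]
  [ 0  0   0  1  |   -5 ]
R1 → R1 − R4
  [ 1  0  -4  0  |  -9 ]
  [ 0  1  -3  0  |   3 ]
  [ 0  0   1  0  |   1 ]
  [ 0  0   0  1  |  -5 ]
R2 → R2 + 3·R3
  [ 1  0  -4  0  |  -9 ]
  [ 0  1   0  0  |   6 ]
  [ 0  0   1  0  |   1 ]
  [ 0  0   0  1  |  -5 ]
R1 → R1 + 4·R3
  [ 1  0  0  0  |  -5 ]
  [ 0  1  0  0  |   6 ]
  [ 0  0  1  0  |   1 ]
  [ 0  0  0  1  |  -5 ]
Reading off the last column: a = -5, b = 6, c = 1, d = -5.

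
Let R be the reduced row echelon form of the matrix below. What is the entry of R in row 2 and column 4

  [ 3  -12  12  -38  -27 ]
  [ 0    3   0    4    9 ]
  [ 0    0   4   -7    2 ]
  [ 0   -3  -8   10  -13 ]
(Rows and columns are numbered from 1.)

R1 → 1/3·R1
  [ 1  -4   4  -38/3   -9 ]
  [ 0   3   0      4    9 ]
  [ 0   0   4     -7    2 ]
  [ 0  -3  -8     10  -13 ]
R2 → 1/3·R2
  [ 1  -4   4  -38/3   -9 ]
  [ 0   1   0    4/3    3 ]
  [ 0   0   4     -7    2 ]
  [ 0  -3  -8     10  -13 ]
R4 → R4 + 3·R2
  [ 1  -4   4  -38/3  -9 ]
  [ 0   1   0    4/3   3 ]
  [ 0   0   4     -7   2 ]
  [ 0   0  -8     14  -4 ]
R3 → 1/4·R3
  [ 1  -4   4  -38/3   -9 ]
  [ 0   1   0    4/3    3 ]
  [ 0   0   1   -7/4  1/2 ]
  [ 0   0  -8     14   -4 ]
R4 → R4 + 8·R3
  [ 1  -4  4  -38/3   -9 ]
  [ 0   1  0    4/3    3 ]
  [ 0   0  1   -7/4  1/2 ]
  [ 0   0  0      0    0 ]
R1 → R1 − 4·R3
  [ 1  -4  0  -17/3  -11 ]
  [ 0   1  0    4/3    3 ]
  [ 0   0  1   -7/4  1/2 ]
  [ 0   0  0      0    0 ]
R1 → R1 + 4·R2
  [ 1  0  0  -1/3    1 ]
  [ 0  1  0   4/3    3 ]
  [ 0  0  1  -7/4  1/2 ]
  [ 0  0  0     0    0 ]

4/3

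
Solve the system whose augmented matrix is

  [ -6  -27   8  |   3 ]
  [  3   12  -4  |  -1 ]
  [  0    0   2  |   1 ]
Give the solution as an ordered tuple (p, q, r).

R1 -> -1/6·R1
R2 -> R2 − 3·R1
R2 -> -2/3·R2
R3 -> 1/2·R3
R1 -> R1 + 4/3·R3
R1 -> R1 − 9/2·R2
Reading off the last column: p = 5/3, q = -1/3, r = 1/2.

(5/3, -1/3, 1/2)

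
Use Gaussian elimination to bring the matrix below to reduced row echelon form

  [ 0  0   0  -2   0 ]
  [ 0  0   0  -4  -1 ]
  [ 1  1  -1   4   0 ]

R1 <-> R3
  [ 1  1  -1   4   0 ]
  [ 0  0   0  -4  -1 ]
  [ 0  0   0  -2   0 ]
R2 → -1/4·R2
  [ 1  1  -1   4    0 ]
  [ 0  0   0   1  1/4 ]
  [ 0  0   0  -2    0 ]
R3 → R3 + 2·R2
  [ 1  1  -1  4    0 ]
  [ 0  0   0  1  1/4 ]
  [ 0  0   0  0  1/2 ]
R3 → 2·R3
  [ 1  1  -1  4    0 ]
  [ 0  0   0  1  1/4 ]
  [ 0  0   0  0    1 ]
R2 → R2 − 1/4·R3
  [ 1  1  -1  4  0 ]
  [ 0  0   0  1  0 ]
  [ 0  0   0  0  1 ]
R1 → R1 − 4·R2
  [ 1  1  -1  0  0 ]
  [ 0  0   0  1  0 ]
  [ 0  0   0  0  1 ]

[[1, 1, -1, 0, 0], [0, 0, 0, 1, 0], [0, 0, 0, 0, 1]]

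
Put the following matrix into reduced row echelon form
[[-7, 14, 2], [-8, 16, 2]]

r1 → -1/7·r1
r2 → r2 + 8·r1
r2 → -7/2·r2
r1 → r1 + 2/7·r2

[[1, -2, 0], [0, 0, 1]]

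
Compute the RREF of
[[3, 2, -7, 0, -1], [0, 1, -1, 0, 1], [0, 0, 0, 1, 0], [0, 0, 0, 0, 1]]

[[1, 0, -5/3, 0, 0], [0, 1, -1, 0, 0], [0, 0, 0, 1, 0], [0, 0, 0, 0, 1]]

Multiply R1 by 1/3.
  [ 1  2/3  -7/3  0  -1/3 ]
  [ 0    1    -1  0     1 ]
  [ 0    0     0  1     0 ]
  [ 0    0     0  0     1 ]
Subtract R4 from R2.
  [ 1  2/3  -7/3  0  -1/3 ]
  [ 0    1    -1  0     0 ]
  [ 0    0     0  1     0 ]
  [ 0    0     0  0     1 ]
Add 1/3 times R4 to R1.
  [ 1  2/3  -7/3  0  0 ]
  [ 0    1    -1  0  0 ]
  [ 0    0     0  1  0 ]
  [ 0    0     0  0  1 ]
Subtract 2/3 times R2 from R1.
  [ 1  0  -5/3  0  0 ]
  [ 0  1    -1  0  0 ]
  [ 0  0     0  1  0 ]
  [ 0  0     0  0  1 ]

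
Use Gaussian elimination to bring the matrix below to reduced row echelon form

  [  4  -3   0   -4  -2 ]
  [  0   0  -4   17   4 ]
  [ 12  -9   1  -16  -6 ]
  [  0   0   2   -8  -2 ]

[[1, -3/4, 0, 0, 0], [0, 0, 1, 0, 0], [0, 0, 0, 1, 0], [0, 0, 0, 0, 1]]

ρ1 := 1/4·ρ1
  [  1  -3/4   0   -1  -1/2 ]
  [  0     0  -4   17     4 ]
  [ 12    -9   1  -16    -6 ]
  [  0     0   2   -8    -2 ]
ρ3 := ρ3 − 12·ρ1
  [ 1  -3/4   0  -1  -1/2 ]
  [ 0     0  -4  17     4 ]
  [ 0     0   1  -4     0 ]
  [ 0     0   2  -8    -2 ]
ρ2 := -1/4·ρ2
  [ 1  -3/4  0     -1  -1/2 ]
  [ 0     0  1  -17/4    -1 ]
  [ 0     0  1     -4     0 ]
  [ 0     0  2     -8    -2 ]
ρ3 := ρ3 − ρ2
  [ 1  -3/4  0     -1  -1/2 ]
  [ 0     0  1  -17/4    -1 ]
  [ 0     0  0    1/4     1 ]
  [ 0     0  2     -8    -2 ]
ρ4 := ρ4 − 2·ρ2
  [ 1  -3/4  0     -1  -1/2 ]
  [ 0     0  1  -17/4    -1 ]
  [ 0     0  0    1/4     1 ]
  [ 0     0  0    1/2     0 ]
ρ3 := 4·ρ3
  [ 1  -3/4  0     -1  -1/2 ]
  [ 0     0  1  -17/4    -1 ]
  [ 0     0  0      1     4 ]
  [ 0     0  0    1/2     0 ]
ρ4 := ρ4 − 1/2·ρ3
  [ 1  -3/4  0     -1  -1/2 ]
  [ 0     0  1  -17/4    -1 ]
  [ 0     0  0      1     4 ]
  [ 0     0  0      0    -2 ]
ρ4 := -1/2·ρ4
  [ 1  -3/4  0     -1  -1/2 ]
  [ 0     0  1  -17/4    -1 ]
  [ 0     0  0      1     4 ]
  [ 0     0  0      0     1 ]
ρ3 := ρ3 − 4·ρ4
  [ 1  -3/4  0     -1  -1/2 ]
  [ 0     0  1  -17/4    -1 ]
  [ 0     0  0      1     0 ]
  [ 0     0  0      0     1 ]
ρ2 := ρ2 + ρ4
  [ 1  -3/4  0     -1  -1/2 ]
  [ 0     0  1  -17/4     0 ]
  [ 0     0  0      1     0 ]
  [ 0     0  0      0     1 ]
ρ1 := ρ1 + 1/2·ρ4
  [ 1  -3/4  0     -1  0 ]
  [ 0     0  1  -17/4  0 ]
  [ 0     0  0      1  0 ]
  [ 0     0  0      0  1 ]
ρ2 := ρ2 + 17/4·ρ3
  [ 1  -3/4  0  -1  0 ]
  [ 0     0  1   0  0 ]
  [ 0     0  0   1  0 ]
  [ 0     0  0   0  1 ]
ρ1 := ρ1 + ρ3
  [ 1  -3/4  0  0  0 ]
  [ 0     0  1  0  0 ]
  [ 0     0  0  1  0 ]
  [ 0     0  0  0  1 ]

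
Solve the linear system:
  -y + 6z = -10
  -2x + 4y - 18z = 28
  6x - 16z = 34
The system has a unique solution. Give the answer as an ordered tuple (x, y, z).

(3, 4, -1)

Form the augmented matrix and row-reduce:
  [  0  -1    6  |  -10 ]
  [ -2   4  -18  |   28 ]
  [  6   0  -16  |   34 ]
R1 <-> R2
R1 ← -1/2·R1
R3 ← R3 − 6·R1
R2 ← -1·R2
R3 ← R3 − 12·R2
R3 ← 1/2·R3
R2 ← R2 + 6·R3
R1 ← R1 − 9·R3
R1 ← R1 + 2·R2
Reading off the last column: x = 3, y = 4, z = -1.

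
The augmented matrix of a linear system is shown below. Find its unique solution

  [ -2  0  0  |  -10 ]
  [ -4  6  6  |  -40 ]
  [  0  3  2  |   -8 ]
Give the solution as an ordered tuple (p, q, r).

(5, -4/3, -2)

R1 -> -1/2·R1
  [  1  0  0  |    5 ]
  [ -4  6  6  |  -40 ]
  [  0  3  2  |   -8 ]
R2 -> R2 + 4·R1
  [ 1  0  0  |    5 ]
  [ 0  6  6  |  -20 ]
  [ 0  3  2  |   -8 ]
R2 -> 1/6·R2
  [ 1  0  0  |      5 ]
  [ 0  1  1  |  -10/3 ]
  [ 0  3  2  |     -8 ]
R3 -> R3 − 3·R2
  [ 1  0   0  |      5 ]
  [ 0  1   1  |  -10/3 ]
  [ 0  0  -1  |      2 ]
R3 -> -1·R3
  [ 1  0  0  |      5 ]
  [ 0  1  1  |  -10/3 ]
  [ 0  0  1  |     -2 ]
R2 -> R2 − R3
  [ 1  0  0  |     5 ]
  [ 0  1  0  |  -4/3 ]
  [ 0  0  1  |    -2 ]
Reading off the last column: p = 5, q = -4/3, r = -2.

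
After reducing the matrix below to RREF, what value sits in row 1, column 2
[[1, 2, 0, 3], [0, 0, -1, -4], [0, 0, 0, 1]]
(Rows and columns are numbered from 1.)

2

Multiply ρ2 by -1.
  [ 1  2  0  3 ]
  [ 0  0  1  4 ]
  [ 0  0  0  1 ]
Subtract 4 times ρ3 from ρ2.
  [ 1  2  0  3 ]
  [ 0  0  1  0 ]
  [ 0  0  0  1 ]
Subtract 3 times ρ3 from ρ1.
  [ 1  2  0  0 ]
  [ 0  0  1  0 ]
  [ 0  0  0  1 ]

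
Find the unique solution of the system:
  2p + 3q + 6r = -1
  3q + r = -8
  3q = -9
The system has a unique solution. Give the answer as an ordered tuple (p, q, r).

(1, -3, 1)

Form the augmented matrix and row-reduce:
  [ 2  3  6  |  -1 ]
  [ 0  3  1  |  -8 ]
  [ 0  3  0  |  -9 ]
R1 := 1/2·R1
  [ 1  3/2  3  |  -1/2 ]
  [ 0    3  1  |    -8 ]
  [ 0    3  0  |    -9 ]
R2 := 1/3·R2
  [ 1  3/2    3  |  -1/2 ]
  [ 0    1  1/3  |  -8/3 ]
  [ 0    3    0  |    -9 ]
R3 := R3 − 3·R2
  [ 1  3/2    3  |  -1/2 ]
  [ 0    1  1/3  |  -8/3 ]
  [ 0    0   -1  |    -1 ]
R3 := -1·R3
  [ 1  3/2    3  |  -1/2 ]
  [ 0    1  1/3  |  -8/3 ]
  [ 0    0    1  |     1 ]
R2 := R2 − 1/3·R3
  [ 1  3/2  3  |  -1/2 ]
  [ 0    1  0  |    -3 ]
  [ 0    0  1  |     1 ]
R1 := R1 − 3·R3
  [ 1  3/2  0  |  -7/2 ]
  [ 0    1  0  |    -3 ]
  [ 0    0  1  |     1 ]
R1 := R1 − 3/2·R2
  [ 1  0  0  |   1 ]
  [ 0  1  0  |  -3 ]
  [ 0  0  1  |   1 ]
Reading off the last column: p = 1, q = -3, r = 1.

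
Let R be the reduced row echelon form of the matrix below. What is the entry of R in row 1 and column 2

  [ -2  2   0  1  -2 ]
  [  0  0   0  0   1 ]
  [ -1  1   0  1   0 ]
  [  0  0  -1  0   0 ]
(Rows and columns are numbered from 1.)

R1 -> -1/2·R1
  [  1  -1   0  -1/2  1 ]
  [  0   0   0     0  1 ]
  [ -1   1   0     1  0 ]
  [  0   0  -1     0  0 ]
R3 -> R3 + R1
  [ 1  -1   0  -1/2  1 ]
  [ 0   0   0     0  1 ]
  [ 0   0   0   1/2  1 ]
  [ 0   0  -1     0  0 ]
R2 ↔ R4
  [ 1  -1   0  -1/2  1 ]
  [ 0   0  -1     0  0 ]
  [ 0   0   0   1/2  1 ]
  [ 0   0   0     0  1 ]
R2 -> -1·R2
  [ 1  -1  0  -1/2  1 ]
  [ 0   0  1     0  0 ]
  [ 0   0  0   1/2  1 ]
  [ 0   0  0     0  1 ]
R3 -> 2·R3
  [ 1  -1  0  -1/2  1 ]
  [ 0   0  1     0  0 ]
  [ 0   0  0     1  2 ]
  [ 0   0  0     0  1 ]
R3 -> R3 − 2·R4
  [ 1  -1  0  -1/2  1 ]
  [ 0   0  1     0  0 ]
  [ 0   0  0     1  0 ]
  [ 0   0  0     0  1 ]
R1 -> R1 − R4
  [ 1  -1  0  -1/2  0 ]
  [ 0   0  1     0  0 ]
  [ 0   0  0     1  0 ]
  [ 0   0  0     0  1 ]
R1 -> R1 + 1/2·R3
  [ 1  -1  0  0  0 ]
  [ 0   0  1  0  0 ]
  [ 0   0  0  1  0 ]
  [ 0   0  0  0  1 ]

-1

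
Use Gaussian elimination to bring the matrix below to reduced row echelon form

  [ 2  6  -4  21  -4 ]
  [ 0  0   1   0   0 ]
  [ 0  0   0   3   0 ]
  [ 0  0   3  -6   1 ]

r1 := 1/2·r1
  [ 1  3  -2  21/2  -2 ]
  [ 0  0   1     0   0 ]
  [ 0  0   0     3   0 ]
  [ 0  0   3    -6   1 ]
r4 := r4 − 3·r2
  [ 1  3  -2  21/2  -2 ]
  [ 0  0   1     0   0 ]
  [ 0  0   0     3   0 ]
  [ 0  0   0    -6   1 ]
r3 := 1/3·r3
  [ 1  3  -2  21/2  -2 ]
  [ 0  0   1     0   0 ]
  [ 0  0   0     1   0 ]
  [ 0  0   0    -6   1 ]
r4 := r4 + 6·r3
  [ 1  3  -2  21/2  -2 ]
  [ 0  0   1     0   0 ]
  [ 0  0   0     1   0 ]
  [ 0  0   0     0   1 ]
r1 := r1 + 2·r4
  [ 1  3  -2  21/2  0 ]
  [ 0  0   1     0  0 ]
  [ 0  0   0     1  0 ]
  [ 0  0   0     0  1 ]
r1 := r1 − 21/2·r3
  [ 1  3  -2  0  0 ]
  [ 0  0   1  0  0 ]
  [ 0  0   0  1  0 ]
  [ 0  0   0  0  1 ]
r1 := r1 + 2·r2
  [ 1  3  0  0  0 ]
  [ 0  0  1  0  0 ]
  [ 0  0  0  1  0 ]
  [ 0  0  0  0  1 ]

[[1, 3, 0, 0, 0], [0, 0, 1, 0, 0], [0, 0, 0, 1, 0], [0, 0, 0, 0, 1]]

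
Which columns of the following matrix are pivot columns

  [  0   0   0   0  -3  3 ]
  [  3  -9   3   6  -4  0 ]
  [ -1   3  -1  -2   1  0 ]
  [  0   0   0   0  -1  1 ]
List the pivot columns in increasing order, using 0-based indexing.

0, 4, 5

R1 ↔ R2
  [  3  -9   3   6  -4  0 ]
  [  0   0   0   0  -3  3 ]
  [ -1   3  -1  -2   1  0 ]
  [  0   0   0   0  -1  1 ]
R1 ← 1/3·R1
  [  1  -3   1   2  -4/3  0 ]
  [  0   0   0   0    -3  3 ]
  [ -1   3  -1  -2     1  0 ]
  [  0   0   0   0    -1  1 ]
R3 ← R3 + R1
  [ 1  -3  1  2  -4/3  0 ]
  [ 0   0  0  0    -3  3 ]
  [ 0   0  0  0  -1/3  0 ]
  [ 0   0  0  0    -1  1 ]
R2 ← -1/3·R2
  [ 1  -3  1  2  -4/3   0 ]
  [ 0   0  0  0     1  -1 ]
  [ 0   0  0  0  -1/3   0 ]
  [ 0   0  0  0    -1   1 ]
R3 ← R3 + 1/3·R2
  [ 1  -3  1  2  -4/3     0 ]
  [ 0   0  0  0     1    -1 ]
  [ 0   0  0  0     0  -1/3 ]
  [ 0   0  0  0    -1     1 ]
R4 ← R4 + R2
  [ 1  -3  1  2  -4/3     0 ]
  [ 0   0  0  0     1    -1 ]
  [ 0   0  0  0     0  -1/3 ]
  [ 0   0  0  0     0     0 ]
R3 ← -3·R3
  [ 1  -3  1  2  -4/3   0 ]
  [ 0   0  0  0     1  -1 ]
  [ 0   0  0  0     0   1 ]
  [ 0   0  0  0     0   0 ]
R2 ← R2 + R3
  [ 1  -3  1  2  -4/3  0 ]
  [ 0   0  0  0     1  0 ]
  [ 0   0  0  0     0  1 ]
  [ 0   0  0  0     0  0 ]
R1 ← R1 + 4/3·R2
  [ 1  -3  1  2  0  0 ]
  [ 0   0  0  0  1  0 ]
  [ 0   0  0  0  0  1 ]
  [ 0   0  0  0  0  0 ]
Pivot columns are the columns containing a leading 1.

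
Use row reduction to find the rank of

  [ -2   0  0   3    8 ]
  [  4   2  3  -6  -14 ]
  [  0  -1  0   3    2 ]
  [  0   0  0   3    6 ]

rank = 4

r1 ← -1/2·r1
  [ 1   0  0  -3/2   -4 ]
  [ 4   2  3    -6  -14 ]
  [ 0  -1  0     3    2 ]
  [ 0   0  0     3    6 ]
r2 ← r2 − 4·r1
  [ 1   0  0  -3/2  -4 ]
  [ 0   2  3     0   2 ]
  [ 0  -1  0     3   2 ]
  [ 0   0  0     3   6 ]
r2 ← 1/2·r2
  [ 1   0    0  -3/2  -4 ]
  [ 0   1  3/2     0   1 ]
  [ 0  -1    0     3   2 ]
  [ 0   0    0     3   6 ]
r3 ← r3 + r2
  [ 1  0    0  -3/2  -4 ]
  [ 0  1  3/2     0   1 ]
  [ 0  0  3/2     3   3 ]
  [ 0  0    0     3   6 ]
r3 ← 2/3·r3
  [ 1  0    0  -3/2  -4 ]
  [ 0  1  3/2     0   1 ]
  [ 0  0    1     2   2 ]
  [ 0  0    0     3   6 ]
r4 ← 1/3·r4
  [ 1  0    0  -3/2  -4 ]
  [ 0  1  3/2     0   1 ]
  [ 0  0    1     2   2 ]
  [ 0  0    0     1   2 ]
r3 ← r3 − 2·r4
  [ 1  0    0  -3/2  -4 ]
  [ 0  1  3/2     0   1 ]
  [ 0  0    1     0  -2 ]
  [ 0  0    0     1   2 ]
r1 ← r1 + 3/2·r4
  [ 1  0    0  0  -1 ]
  [ 0  1  3/2  0   1 ]
  [ 0  0    1  0  -2 ]
  [ 0  0    0  1   2 ]
r2 ← r2 − 3/2·r3
  [ 1  0  0  0  -1 ]
  [ 0  1  0  0   4 ]
  [ 0  0  1  0  -2 ]
  [ 0  0  0  1   2 ]
The reduced form has 4 nonzero rows.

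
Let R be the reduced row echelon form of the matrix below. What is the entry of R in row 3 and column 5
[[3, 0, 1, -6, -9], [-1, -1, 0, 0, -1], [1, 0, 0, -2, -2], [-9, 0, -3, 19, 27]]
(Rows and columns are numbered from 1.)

-3

Multiply r1 by 1/3.
  [  1   0  1/3  -2  -3 ]
  [ -1  -1    0   0  -1 ]
  [  1   0    0  -2  -2 ]
  [ -9   0   -3  19  27 ]
Add r1 to r2.
  [  1   0  1/3  -2  -3 ]
  [  0  -1  1/3  -2  -4 ]
  [  1   0    0  -2  -2 ]
  [ -9   0   -3  19  27 ]
Subtract r1 from r3.
  [  1   0   1/3  -2  -3 ]
  [  0  -1   1/3  -2  -4 ]
  [  0   0  -1/3   0   1 ]
  [ -9   0    -3  19  27 ]
Add 9 times r1 to r4.
  [ 1   0   1/3  -2  -3 ]
  [ 0  -1   1/3  -2  -4 ]
  [ 0   0  -1/3   0   1 ]
  [ 0   0     0   1   0 ]
Multiply r2 by -1.
  [ 1  0   1/3  -2  -3 ]
  [ 0  1  -1/3   2   4 ]
  [ 0  0  -1/3   0   1 ]
  [ 0  0     0   1   0 ]
Multiply r3 by -3.
  [ 1  0   1/3  -2  -3 ]
  [ 0  1  -1/3   2   4 ]
  [ 0  0     1   0  -3 ]
  [ 0  0     0   1   0 ]
Subtract 2 times r4 from r2.
  [ 1  0   1/3  -2  -3 ]
  [ 0  1  -1/3   0   4 ]
  [ 0  0     1   0  -3 ]
  [ 0  0     0   1   0 ]
Add 2 times r4 to r1.
  [ 1  0   1/3  0  -3 ]
  [ 0  1  -1/3  0   4 ]
  [ 0  0     1  0  -3 ]
  [ 0  0     0  1   0 ]
Add 1/3 times r3 to r2.
  [ 1  0  1/3  0  -3 ]
  [ 0  1    0  0   3 ]
  [ 0  0    1  0  -3 ]
  [ 0  0    0  1   0 ]
Subtract 1/3 times r3 from r1.
  [ 1  0  0  0  -2 ]
  [ 0  1  0  0   3 ]
  [ 0  0  1  0  -3 ]
  [ 0  0  0  1   0 ]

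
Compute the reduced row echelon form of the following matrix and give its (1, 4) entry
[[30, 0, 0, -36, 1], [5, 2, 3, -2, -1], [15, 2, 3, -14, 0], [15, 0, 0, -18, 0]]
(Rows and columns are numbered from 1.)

-6/5

ρ1 -> 1/30·ρ1
ρ2 -> ρ2 − 5·ρ1
ρ3 -> ρ3 − 15·ρ1
ρ4 -> ρ4 − 15·ρ1
ρ2 -> 1/2·ρ2
ρ3 -> ρ3 − 2·ρ2
ρ3 -> 3/2·ρ3
ρ4 -> ρ4 + 1/2·ρ3
ρ2 -> ρ2 + 7/12·ρ3
ρ1 -> ρ1 − 1/30·ρ3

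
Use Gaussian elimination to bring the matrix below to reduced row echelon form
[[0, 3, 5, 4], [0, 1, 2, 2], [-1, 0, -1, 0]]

ρ1 <-> ρ3
  [ -1  0  -1  0 ]
  [  0  1   2  2 ]
  [  0  3   5  4 ]
ρ1 → -1·ρ1
  [ 1  0  1  0 ]
  [ 0  1  2  2 ]
  [ 0  3  5  4 ]
ρ3 → ρ3 − 3·ρ2
  [ 1  0   1   0 ]
  [ 0  1   2   2 ]
  [ 0  0  -1  -2 ]
ρ3 → -1·ρ3
  [ 1  0  1  0 ]
  [ 0  1  2  2 ]
  [ 0  0  1  2 ]
ρ2 → ρ2 − 2·ρ3
  [ 1  0  1   0 ]
  [ 0  1  0  -2 ]
  [ 0  0  1   2 ]
ρ1 → ρ1 − ρ3
  [ 1  0  0  -2 ]
  [ 0  1  0  -2 ]
  [ 0  0  1   2 ]

[[1, 0, 0, -2], [0, 1, 0, -2], [0, 0, 1, 2]]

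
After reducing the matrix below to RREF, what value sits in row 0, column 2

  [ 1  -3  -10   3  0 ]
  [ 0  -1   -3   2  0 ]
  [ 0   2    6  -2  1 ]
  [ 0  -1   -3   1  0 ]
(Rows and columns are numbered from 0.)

-1

Multiply r2 by -1.
Subtract 2 times r2 from r3.
Add r2 to r4.
Multiply r3 by 1/2.
Add r3 to r4.
Multiply r4 by 2.
Subtract 1/2 times r4 from r3.
Add 2 times r3 to r2.
Subtract 3 times r3 from r1.
Add 3 times r2 to r1.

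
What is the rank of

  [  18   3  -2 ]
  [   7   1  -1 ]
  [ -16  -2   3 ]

rank = 3

R1 → 1/18·R1
  [   1  1/6  -1/9 ]
  [   7    1    -1 ]
  [ -16   -2     3 ]
R2 → R2 − 7·R1
  [   1   1/6  -1/9 ]
  [   0  -1/6  -2/9 ]
  [ -16    -2     3 ]
R3 → R3 + 16·R1
  [ 1   1/6  -1/9 ]
  [ 0  -1/6  -2/9 ]
  [ 0   2/3  11/9 ]
R2 → -6·R2
  [ 1  1/6  -1/9 ]
  [ 0    1   4/3 ]
  [ 0  2/3  11/9 ]
R3 → R3 − 2/3·R2
  [ 1  1/6  -1/9 ]
  [ 0    1   4/3 ]
  [ 0    0   1/3 ]
R3 → 3·R3
  [ 1  1/6  -1/9 ]
  [ 0    1   4/3 ]
  [ 0    0     1 ]
R2 → R2 − 4/3·R3
  [ 1  1/6  -1/9 ]
  [ 0    1     0 ]
  [ 0    0     1 ]
R1 → R1 + 1/9·R3
  [ 1  1/6  0 ]
  [ 0    1  0 ]
  [ 0    0  1 ]
R1 → R1 − 1/6·R2
  [ 1  0  0 ]
  [ 0  1  0 ]
  [ 0  0  1 ]
The reduced form has 3 nonzero rows.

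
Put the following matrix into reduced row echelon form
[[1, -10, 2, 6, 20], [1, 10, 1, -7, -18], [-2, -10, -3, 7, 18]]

Subtract r1 from r2.
  [  1  -10   2    6   20 ]
  [  0   20  -1  -13  -38 ]
  [ -2  -10  -3    7   18 ]
Add 2 times r1 to r3.
  [ 1  -10   2    6   20 ]
  [ 0   20  -1  -13  -38 ]
  [ 0  -30   1   19   58 ]
Multiply r2 by 1/20.
  [ 1  -10      2       6      20 ]
  [ 0    1  -1/20  -13/20  -19/10 ]
  [ 0  -30      1      19      58 ]
Add 30 times r2 to r3.
  [ 1  -10      2       6      20 ]
  [ 0    1  -1/20  -13/20  -19/10 ]
  [ 0    0   -1/2    -1/2       1 ]
Multiply r3 by -2.
  [ 1  -10      2       6      20 ]
  [ 0    1  -1/20  -13/20  -19/10 ]
  [ 0    0      1       1      -2 ]
Add 1/20 times r3 to r2.
  [ 1  -10  2     6  20 ]
  [ 0    1  0  -3/5  -2 ]
  [ 0    0  1     1  -2 ]
Subtract 2 times r3 from r1.
  [ 1  -10  0     4  24 ]
  [ 0    1  0  -3/5  -2 ]
  [ 0    0  1     1  -2 ]
Add 10 times r2 to r1.
  [ 1  0  0    -2   4 ]
  [ 0  1  0  -3/5  -2 ]
  [ 0  0  1     1  -2 ]

[[1, 0, 0, -2, 4], [0, 1, 0, -3/5, -2], [0, 0, 1, 1, -2]]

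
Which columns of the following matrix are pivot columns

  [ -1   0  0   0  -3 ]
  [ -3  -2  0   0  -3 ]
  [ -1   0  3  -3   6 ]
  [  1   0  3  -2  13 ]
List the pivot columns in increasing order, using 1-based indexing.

1, 2, 3, 4

Multiply R1 by -1.
  [  1   0  0   0   3 ]
  [ -3  -2  0   0  -3 ]
  [ -1   0  3  -3   6 ]
  [  1   0  3  -2  13 ]
Add 3 times R1 to R2.
  [  1   0  0   0   3 ]
  [  0  -2  0   0   6 ]
  [ -1   0  3  -3   6 ]
  [  1   0  3  -2  13 ]
Add R1 to R3.
  [ 1   0  0   0   3 ]
  [ 0  -2  0   0   6 ]
  [ 0   0  3  -3   9 ]
  [ 1   0  3  -2  13 ]
Subtract R1 from R4.
  [ 1   0  0   0   3 ]
  [ 0  -2  0   0   6 ]
  [ 0   0  3  -3   9 ]
  [ 0   0  3  -2  10 ]
Multiply R2 by -1/2.
  [ 1  0  0   0   3 ]
  [ 0  1  0   0  -3 ]
  [ 0  0  3  -3   9 ]
  [ 0  0  3  -2  10 ]
Multiply R3 by 1/3.
  [ 1  0  0   0   3 ]
  [ 0  1  0   0  -3 ]
  [ 0  0  1  -1   3 ]
  [ 0  0  3  -2  10 ]
Subtract 3 times R3 from R4.
  [ 1  0  0   0   3 ]
  [ 0  1  0   0  -3 ]
  [ 0  0  1  -1   3 ]
  [ 0  0  0   1   1 ]
Add R4 to R3.
  [ 1  0  0  0   3 ]
  [ 0  1  0  0  -3 ]
  [ 0  0  1  0   4 ]
  [ 0  0  0  1   1 ]
Pivot columns are the columns containing a leading 1.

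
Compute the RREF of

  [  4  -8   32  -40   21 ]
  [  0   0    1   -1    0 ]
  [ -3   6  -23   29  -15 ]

[[1, -2, 0, -2, 0], [0, 0, 1, -1, 0], [0, 0, 0, 0, 1]]

r1 -> 1/4·r1
  [  1  -2    8  -10  21/4 ]
  [  0   0    1   -1     0 ]
  [ -3   6  -23   29   -15 ]
r3 -> r3 + 3·r1
  [ 1  -2  8  -10  21/4 ]
  [ 0   0  1   -1     0 ]
  [ 0   0  1   -1   3/4 ]
r3 -> r3 − r2
  [ 1  -2  8  -10  21/4 ]
  [ 0   0  1   -1     0 ]
  [ 0   0  0    0   3/4 ]
r3 -> 4/3·r3
  [ 1  -2  8  -10  21/4 ]
  [ 0   0  1   -1     0 ]
  [ 0   0  0    0     1 ]
r1 -> r1 − 21/4·r3
  [ 1  -2  8  -10  0 ]
  [ 0   0  1   -1  0 ]
  [ 0   0  0    0  1 ]
r1 -> r1 − 8·r2
  [ 1  -2  0  -2  0 ]
  [ 0   0  1  -1  0 ]
  [ 0   0  0   0  1 ]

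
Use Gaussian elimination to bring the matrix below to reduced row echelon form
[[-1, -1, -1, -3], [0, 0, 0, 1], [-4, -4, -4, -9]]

[[1, 1, 1, 0], [0, 0, 0, 1], [0, 0, 0, 0]]

R1 ← -1·R1
R3 ← R3 + 4·R1
R3 ← R3 − 3·R2
R1 ← R1 − 3·R2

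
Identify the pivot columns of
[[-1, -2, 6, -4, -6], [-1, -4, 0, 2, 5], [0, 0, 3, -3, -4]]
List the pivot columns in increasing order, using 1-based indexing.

1, 2, 3

R1 := -1·R1
  [  1   2  -6   4   6 ]
  [ -1  -4   0   2   5 ]
  [  0   0   3  -3  -4 ]
R2 := R2 + R1
  [ 1   2  -6   4   6 ]
  [ 0  -2  -6   6  11 ]
  [ 0   0   3  -3  -4 ]
R2 := -1/2·R2
  [ 1  2  -6   4      6 ]
  [ 0  1   3  -3  -11/2 ]
  [ 0  0   3  -3     -4 ]
R3 := 1/3·R3
  [ 1  2  -6   4      6 ]
  [ 0  1   3  -3  -11/2 ]
  [ 0  0   1  -1   -4/3 ]
R2 := R2 − 3·R3
  [ 1  2  -6   4     6 ]
  [ 0  1   0   0  -3/2 ]
  [ 0  0   1  -1  -4/3 ]
R1 := R1 + 6·R3
  [ 1  2  0  -2    -2 ]
  [ 0  1  0   0  -3/2 ]
  [ 0  0  1  -1  -4/3 ]
R1 := R1 − 2·R2
  [ 1  0  0  -2     1 ]
  [ 0  1  0   0  -3/2 ]
  [ 0  0  1  -1  -4/3 ]
Pivot columns are the columns containing a leading 1.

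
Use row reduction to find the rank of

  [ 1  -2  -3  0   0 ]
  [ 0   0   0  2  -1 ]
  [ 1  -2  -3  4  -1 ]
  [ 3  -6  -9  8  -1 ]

rank = 3

r3 -> r3 − r1
  [ 1  -2  -3  0   0 ]
  [ 0   0   0  2  -1 ]
  [ 0   0   0  4  -1 ]
  [ 3  -6  -9  8  -1 ]
r4 -> r4 − 3·r1
  [ 1  -2  -3  0   0 ]
  [ 0   0   0  2  -1 ]
  [ 0   0   0  4  -1 ]
  [ 0   0   0  8  -1 ]
r2 -> 1/2·r2
  [ 1  -2  -3  0     0 ]
  [ 0   0   0  1  -1/2 ]
  [ 0   0   0  4    -1 ]
  [ 0   0   0  8    -1 ]
r3 -> r3 − 4·r2
  [ 1  -2  -3  0     0 ]
  [ 0   0   0  1  -1/2 ]
  [ 0   0   0  0     1 ]
  [ 0   0   0  8    -1 ]
r4 -> r4 − 8·r2
  [ 1  -2  -3  0     0 ]
  [ 0   0   0  1  -1/2 ]
  [ 0   0   0  0     1 ]
  [ 0   0   0  0     3 ]
r4 -> r4 − 3·r3
  [ 1  -2  -3  0     0 ]
  [ 0   0   0  1  -1/2 ]
  [ 0   0   0  0     1 ]
  [ 0   0   0  0     0 ]
r2 -> r2 + 1/2·r3
  [ 1  -2  -3  0  0 ]
  [ 0   0   0  1  0 ]
  [ 0   0   0  0  1 ]
  [ 0   0   0  0  0 ]
The reduced form has 3 nonzero rows.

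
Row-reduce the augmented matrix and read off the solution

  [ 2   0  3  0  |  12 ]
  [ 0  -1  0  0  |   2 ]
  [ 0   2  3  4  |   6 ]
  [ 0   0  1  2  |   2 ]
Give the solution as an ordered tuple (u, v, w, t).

(-3, -2, 6, -2)

r1 → 1/2·r1
  [ 1   0  3/2  0  |  6 ]
  [ 0  -1    0  0  |  2 ]
  [ 0   2    3  4  |  6 ]
  [ 0   0    1  2  |  2 ]
r2 → -1·r2
  [ 1  0  3/2  0  |   6 ]
  [ 0  1    0  0  |  -2 ]
  [ 0  2    3  4  |   6 ]
  [ 0  0    1  2  |   2 ]
r3 → r3 − 2·r2
  [ 1  0  3/2  0  |   6 ]
  [ 0  1    0  0  |  -2 ]
  [ 0  0    3  4  |  10 ]
  [ 0  0    1  2  |   2 ]
r3 → 1/3·r3
  [ 1  0  3/2    0  |     6 ]
  [ 0  1    0    0  |    -2 ]
  [ 0  0    1  4/3  |  10/3 ]
  [ 0  0    1    2  |     2 ]
r4 → r4 − r3
  [ 1  0  3/2    0  |     6 ]
  [ 0  1    0    0  |    -2 ]
  [ 0  0    1  4/3  |  10/3 ]
  [ 0  0    0  2/3  |  -4/3 ]
r4 → 3/2·r4
  [ 1  0  3/2    0  |     6 ]
  [ 0  1    0    0  |    -2 ]
  [ 0  0    1  4/3  |  10/3 ]
  [ 0  0    0    1  |    -2 ]
r3 → r3 − 4/3·r4
  [ 1  0  3/2  0  |   6 ]
  [ 0  1    0  0  |  -2 ]
  [ 0  0    1  0  |   6 ]
  [ 0  0    0  1  |  -2 ]
r1 → r1 − 3/2·r3
  [ 1  0  0  0  |  -3 ]
  [ 0  1  0  0  |  -2 ]
  [ 0  0  1  0  |   6 ]
  [ 0  0  0  1  |  -2 ]
Reading off the last column: u = -3, v = -2, w = 6, t = -2.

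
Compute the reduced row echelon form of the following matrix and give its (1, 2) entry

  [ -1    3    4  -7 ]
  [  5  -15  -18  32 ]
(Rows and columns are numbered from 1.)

R1 := -1·R1
  [ 1   -3   -4   7 ]
  [ 5  -15  -18  32 ]
R2 := R2 − 5·R1
  [ 1  -3  -4   7 ]
  [ 0   0   2  -3 ]
R2 := 1/2·R2
  [ 1  -3  -4     7 ]
  [ 0   0   1  -3/2 ]
R1 := R1 + 4·R2
  [ 1  -3  0     1 ]
  [ 0   0  1  -3/2 ]

-3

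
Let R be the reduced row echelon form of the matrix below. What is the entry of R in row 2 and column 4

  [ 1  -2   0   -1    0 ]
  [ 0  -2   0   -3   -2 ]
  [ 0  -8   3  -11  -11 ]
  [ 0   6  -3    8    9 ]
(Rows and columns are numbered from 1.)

r2 → -1/2·r2
  [ 1  -2   0   -1    0 ]
  [ 0   1   0  3/2    1 ]
  [ 0  -8   3  -11  -11 ]
  [ 0   6  -3    8    9 ]
r3 → r3 + 8·r2
  [ 1  -2   0   -1   0 ]
  [ 0   1   0  3/2   1 ]
  [ 0   0   3    1  -3 ]
  [ 0   6  -3    8   9 ]
r4 → r4 − 6·r2
  [ 1  -2   0   -1   0 ]
  [ 0   1   0  3/2   1 ]
  [ 0   0   3    1  -3 ]
  [ 0   0  -3   -1   3 ]
r3 → 1/3·r3
  [ 1  -2   0   -1   0 ]
  [ 0   1   0  3/2   1 ]
  [ 0   0   1  1/3  -1 ]
  [ 0   0  -3   -1   3 ]
r4 → r4 + 3·r3
  [ 1  -2  0   -1   0 ]
  [ 0   1  0  3/2   1 ]
  [ 0   0  1  1/3  -1 ]
  [ 0   0  0    0   0 ]
r1 → r1 + 2·r2
  [ 1  0  0    2   2 ]
  [ 0  1  0  3/2   1 ]
  [ 0  0  1  1/3  -1 ]
  [ 0  0  0    0   0 ]

3/2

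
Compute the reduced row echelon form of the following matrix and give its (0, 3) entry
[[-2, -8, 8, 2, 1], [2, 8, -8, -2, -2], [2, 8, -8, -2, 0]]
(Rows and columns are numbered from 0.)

r1 → -1/2·r1
  [ 1  4  -4  -1  -1/2 ]
  [ 2  8  -8  -2    -2 ]
  [ 2  8  -8  -2     0 ]
r2 → r2 − 2·r1
  [ 1  4  -4  -1  -1/2 ]
  [ 0  0   0   0    -1 ]
  [ 2  8  -8  -2     0 ]
r3 → r3 − 2·r1
  [ 1  4  -4  -1  -1/2 ]
  [ 0  0   0   0    -1 ]
  [ 0  0   0   0     1 ]
r2 → -1·r2
  [ 1  4  -4  -1  -1/2 ]
  [ 0  0   0   0     1 ]
  [ 0  0   0   0     1 ]
r3 → r3 − r2
  [ 1  4  -4  -1  -1/2 ]
  [ 0  0   0   0     1 ]
  [ 0  0   0   0     0 ]
r1 → r1 + 1/2·r2
  [ 1  4  -4  -1  0 ]
  [ 0  0   0   0  1 ]
  [ 0  0   0   0  0 ]

-1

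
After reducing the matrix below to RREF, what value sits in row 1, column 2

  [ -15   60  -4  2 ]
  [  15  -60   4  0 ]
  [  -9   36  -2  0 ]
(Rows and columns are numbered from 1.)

-4

r1 → -1/15·r1
  [  1   -4  4/15  -2/15 ]
  [ 15  -60     4      0 ]
  [ -9   36    -2      0 ]
r2 → r2 − 15·r1
  [  1  -4  4/15  -2/15 ]
  [  0   0     0      2 ]
  [ -9  36    -2      0 ]
r3 → r3 + 9·r1
  [ 1  -4  4/15  -2/15 ]
  [ 0   0     0      2 ]
  [ 0   0   2/5   -6/5 ]
r2 ↔ r3
  [ 1  -4  4/15  -2/15 ]
  [ 0   0   2/5   -6/5 ]
  [ 0   0     0      2 ]
r2 → 5/2·r2
  [ 1  -4  4/15  -2/15 ]
  [ 0   0     1     -3 ]
  [ 0   0     0      2 ]
r3 → 1/2·r3
  [ 1  -4  4/15  -2/15 ]
  [ 0   0     1     -3 ]
  [ 0   0     0      1 ]
r2 → r2 + 3·r3
  [ 1  -4  4/15  -2/15 ]
  [ 0   0     1      0 ]
  [ 0   0     0      1 ]
r1 → r1 + 2/15·r3
  [ 1  -4  4/15  0 ]
  [ 0   0     1  0 ]
  [ 0   0     0  1 ]
r1 → r1 − 4/15·r2
  [ 1  -4  0  0 ]
  [ 0   0  1  0 ]
  [ 0   0  0  1 ]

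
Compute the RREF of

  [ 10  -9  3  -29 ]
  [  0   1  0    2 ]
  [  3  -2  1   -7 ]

r1 -> 1/10·r1
  [ 1  -9/10  3/10  -29/10 ]
  [ 0      1     0       2 ]
  [ 3     -2     1      -7 ]
r3 -> r3 − 3·r1
  [ 1  -9/10  3/10  -29/10 ]
  [ 0      1     0       2 ]
  [ 0   7/10  1/10   17/10 ]
r3 -> r3 − 7/10·r2
  [ 1  -9/10  3/10  -29/10 ]
  [ 0      1     0       2 ]
  [ 0      0  1/10    3/10 ]
r3 -> 10·r3
  [ 1  -9/10  3/10  -29/10 ]
  [ 0      1     0       2 ]
  [ 0      0     1       3 ]
r1 -> r1 − 3/10·r3
  [ 1  -9/10  0  -19/5 ]
  [ 0      1  0      2 ]
  [ 0      0  1      3 ]
r1 -> r1 + 9/10·r2
  [ 1  0  0  -2 ]
  [ 0  1  0   2 ]
  [ 0  0  1   3 ]

[[1, 0, 0, -2], [0, 1, 0, 2], [0, 0, 1, 3]]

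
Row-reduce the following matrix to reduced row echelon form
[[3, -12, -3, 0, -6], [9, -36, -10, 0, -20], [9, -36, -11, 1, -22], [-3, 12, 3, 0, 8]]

r1 := 1/3·r1
  [  1   -4   -1  0   -2 ]
  [  9  -36  -10  0  -20 ]
  [  9  -36  -11  1  -22 ]
  [ -3   12    3  0    8 ]
r2 := r2 − 9·r1
  [  1   -4   -1  0   -2 ]
  [  0    0   -1  0   -2 ]
  [  9  -36  -11  1  -22 ]
  [ -3   12    3  0    8 ]
r3 := r3 − 9·r1
  [  1  -4  -1  0  -2 ]
  [  0   0  -1  0  -2 ]
  [  0   0  -2  1  -4 ]
  [ -3  12   3  0   8 ]
r4 := r4 + 3·r1
  [ 1  -4  -1  0  -2 ]
  [ 0   0  -1  0  -2 ]
  [ 0   0  -2  1  -4 ]
  [ 0   0   0  0   2 ]
r2 := -1·r2
  [ 1  -4  -1  0  -2 ]
  [ 0   0   1  0   2 ]
  [ 0   0  -2  1  -4 ]
  [ 0   0   0  0   2 ]
r3 := r3 + 2·r2
  [ 1  -4  -1  0  -2 ]
  [ 0   0   1  0   2 ]
  [ 0   0   0  1   0 ]
  [ 0   0   0  0   2 ]
r4 := 1/2·r4
  [ 1  -4  -1  0  -2 ]
  [ 0   0   1  0   2 ]
  [ 0   0   0  1   0 ]
  [ 0   0   0  0   1 ]
r2 := r2 − 2·r4
  [ 1  -4  -1  0  -2 ]
  [ 0   0   1  0   0 ]
  [ 0   0   0  1   0 ]
  [ 0   0   0  0   1 ]
r1 := r1 + 2·r4
  [ 1  -4  -1  0  0 ]
  [ 0   0   1  0  0 ]
  [ 0   0   0  1  0 ]
  [ 0   0   0  0  1 ]
r1 := r1 + r2
  [ 1  -4  0  0  0 ]
  [ 0   0  1  0  0 ]
  [ 0   0  0  1  0 ]
  [ 0   0  0  0  1 ]

[[1, -4, 0, 0, 0], [0, 0, 1, 0, 0], [0, 0, 0, 1, 0], [0, 0, 0, 0, 1]]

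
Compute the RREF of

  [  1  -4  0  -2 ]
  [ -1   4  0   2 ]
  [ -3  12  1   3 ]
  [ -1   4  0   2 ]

[[1, -4, 0, -2], [0, 0, 1, -3], [0, 0, 0, 0], [0, 0, 0, 0]]

R2 := R2 + R1
  [  1  -4  0  -2 ]
  [  0   0  0   0 ]
  [ -3  12  1   3 ]
  [ -1   4  0   2 ]
R3 := R3 + 3·R1
  [  1  -4  0  -2 ]
  [  0   0  0   0 ]
  [  0   0  1  -3 ]
  [ -1   4  0   2 ]
R4 := R4 + R1
  [ 1  -4  0  -2 ]
  [ 0   0  0   0 ]
  [ 0   0  1  -3 ]
  [ 0   0  0   0 ]
R2 <=> R3
  [ 1  -4  0  -2 ]
  [ 0   0  1  -3 ]
  [ 0   0  0   0 ]
  [ 0   0  0   0 ]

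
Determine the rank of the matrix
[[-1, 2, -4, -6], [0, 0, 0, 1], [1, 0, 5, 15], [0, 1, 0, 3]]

Multiply r1 by -1.
  [ 1  -2  4   6 ]
  [ 0   0  0   1 ]
  [ 1   0  5  15 ]
  [ 0   1  0   3 ]
Subtract r1 from r3.
  [ 1  -2  4  6 ]
  [ 0   0  0  1 ]
  [ 0   2  1  9 ]
  [ 0   1  0  3 ]
Swap r2 and r3.
  [ 1  -2  4  6 ]
  [ 0   2  1  9 ]
  [ 0   0  0  1 ]
  [ 0   1  0  3 ]
Multiply r2 by 1/2.
  [ 1  -2    4    6 ]
  [ 0   1  1/2  9/2 ]
  [ 0   0    0    1 ]
  [ 0   1    0    3 ]
Subtract r2 from r4.
  [ 1  -2     4     6 ]
  [ 0   1   1/2   9/2 ]
  [ 0   0     0     1 ]
  [ 0   0  -1/2  -3/2 ]
Swap r3 and r4.
  [ 1  -2     4     6 ]
  [ 0   1   1/2   9/2 ]
  [ 0   0  -1/2  -3/2 ]
  [ 0   0     0     1 ]
Multiply r3 by -2.
  [ 1  -2    4    6 ]
  [ 0   1  1/2  9/2 ]
  [ 0   0    1    3 ]
  [ 0   0    0    1 ]
Subtract 3 times r4 from r3.
  [ 1  -2    4    6 ]
  [ 0   1  1/2  9/2 ]
  [ 0   0    1    0 ]
  [ 0   0    0    1 ]
Subtract 9/2 times r4 from r2.
  [ 1  -2    4  6 ]
  [ 0   1  1/2  0 ]
  [ 0   0    1  0 ]
  [ 0   0    0  1 ]
Subtract 6 times r4 from r1.
  [ 1  -2    4  0 ]
  [ 0   1  1/2  0 ]
  [ 0   0    1  0 ]
  [ 0   0    0  1 ]
Subtract 1/2 times r3 from r2.
  [ 1  -2  4  0 ]
  [ 0   1  0  0 ]
  [ 0   0  1  0 ]
  [ 0   0  0  1 ]
Subtract 4 times r3 from r1.
  [ 1  -2  0  0 ]
  [ 0   1  0  0 ]
  [ 0   0  1  0 ]
  [ 0   0  0  1 ]
Add 2 times r2 to r1.
  [ 1  0  0  0 ]
  [ 0  1  0  0 ]
  [ 0  0  1  0 ]
  [ 0  0  0  1 ]
The reduced form has 4 nonzero rows.

rank = 4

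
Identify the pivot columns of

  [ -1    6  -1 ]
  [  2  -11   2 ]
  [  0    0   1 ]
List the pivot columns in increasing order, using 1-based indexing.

R1 -> -1·R1
  [ 1   -6  1 ]
  [ 2  -11  2 ]
  [ 0    0  1 ]
R2 -> R2 − 2·R1
  [ 1  -6  1 ]
  [ 0   1  0 ]
  [ 0   0  1 ]
R1 -> R1 − R3
  [ 1  -6  0 ]
  [ 0   1  0 ]
  [ 0   0  1 ]
R1 -> R1 + 6·R2
  [ 1  0  0 ]
  [ 0  1  0 ]
  [ 0  0  1 ]
Pivot columns are the columns containing a leading 1.

1, 2, 3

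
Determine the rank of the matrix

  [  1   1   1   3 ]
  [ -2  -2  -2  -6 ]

Add 2 times R1 to R2.
  [ 1  1  1  3 ]
  [ 0  0  0  0 ]
The reduced form has 1 nonzero row.

rank = 1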